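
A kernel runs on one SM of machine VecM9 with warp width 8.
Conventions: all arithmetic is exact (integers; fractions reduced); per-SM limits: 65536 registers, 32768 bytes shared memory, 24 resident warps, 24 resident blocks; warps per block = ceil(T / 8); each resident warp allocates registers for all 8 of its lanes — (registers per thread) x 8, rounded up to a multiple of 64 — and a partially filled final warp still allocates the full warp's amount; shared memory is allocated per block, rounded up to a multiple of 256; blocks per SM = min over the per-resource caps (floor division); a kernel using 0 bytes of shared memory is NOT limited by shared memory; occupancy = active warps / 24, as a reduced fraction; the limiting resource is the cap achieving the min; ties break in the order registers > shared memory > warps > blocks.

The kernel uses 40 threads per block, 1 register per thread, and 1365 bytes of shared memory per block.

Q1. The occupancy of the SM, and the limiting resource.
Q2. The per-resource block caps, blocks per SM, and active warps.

Answer: occupancy 5/6, limited by warps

registers: 204 blocks
shared memory: 21 blocks
warps: 4 blocks
blocks: 24 blocks

Answer: 4 blocks, 20 active warps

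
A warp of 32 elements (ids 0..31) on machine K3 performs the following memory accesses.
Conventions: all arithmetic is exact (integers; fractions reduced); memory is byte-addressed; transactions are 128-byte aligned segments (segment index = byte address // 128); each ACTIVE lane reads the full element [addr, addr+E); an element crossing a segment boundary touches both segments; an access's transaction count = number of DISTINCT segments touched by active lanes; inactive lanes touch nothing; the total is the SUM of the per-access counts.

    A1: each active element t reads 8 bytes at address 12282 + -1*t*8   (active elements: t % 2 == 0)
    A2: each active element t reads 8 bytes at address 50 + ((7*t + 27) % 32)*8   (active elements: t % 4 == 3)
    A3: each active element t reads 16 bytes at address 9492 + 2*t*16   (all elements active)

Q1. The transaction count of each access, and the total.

A1: 3 transactions
A2: 3 transactions
A3: 9 transactions

Answer: 3,3,9; total 15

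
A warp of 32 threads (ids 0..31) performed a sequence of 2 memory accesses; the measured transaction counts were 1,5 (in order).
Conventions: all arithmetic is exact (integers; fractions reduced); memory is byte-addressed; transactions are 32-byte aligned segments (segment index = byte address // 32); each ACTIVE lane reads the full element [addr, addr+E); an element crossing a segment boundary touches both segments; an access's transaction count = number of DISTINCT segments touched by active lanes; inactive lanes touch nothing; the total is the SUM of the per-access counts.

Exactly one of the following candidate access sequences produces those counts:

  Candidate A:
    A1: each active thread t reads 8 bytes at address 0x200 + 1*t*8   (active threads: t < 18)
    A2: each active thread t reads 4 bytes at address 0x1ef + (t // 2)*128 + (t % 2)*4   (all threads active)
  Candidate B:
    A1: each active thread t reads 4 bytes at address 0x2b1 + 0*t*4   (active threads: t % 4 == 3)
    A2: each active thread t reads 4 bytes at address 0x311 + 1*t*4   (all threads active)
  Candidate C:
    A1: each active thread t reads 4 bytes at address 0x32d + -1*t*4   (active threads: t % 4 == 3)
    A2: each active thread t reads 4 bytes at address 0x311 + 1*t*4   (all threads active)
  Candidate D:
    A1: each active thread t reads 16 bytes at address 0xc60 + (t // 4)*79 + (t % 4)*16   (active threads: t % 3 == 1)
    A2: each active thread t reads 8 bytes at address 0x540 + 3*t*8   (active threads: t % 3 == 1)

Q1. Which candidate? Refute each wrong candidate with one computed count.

A: A1 gives 5 transactions, not 1
C: A1 gives 5 transactions, not 1
D: A1 gives 16 transactions, not 1
B: all counts match (1,5)

Answer: B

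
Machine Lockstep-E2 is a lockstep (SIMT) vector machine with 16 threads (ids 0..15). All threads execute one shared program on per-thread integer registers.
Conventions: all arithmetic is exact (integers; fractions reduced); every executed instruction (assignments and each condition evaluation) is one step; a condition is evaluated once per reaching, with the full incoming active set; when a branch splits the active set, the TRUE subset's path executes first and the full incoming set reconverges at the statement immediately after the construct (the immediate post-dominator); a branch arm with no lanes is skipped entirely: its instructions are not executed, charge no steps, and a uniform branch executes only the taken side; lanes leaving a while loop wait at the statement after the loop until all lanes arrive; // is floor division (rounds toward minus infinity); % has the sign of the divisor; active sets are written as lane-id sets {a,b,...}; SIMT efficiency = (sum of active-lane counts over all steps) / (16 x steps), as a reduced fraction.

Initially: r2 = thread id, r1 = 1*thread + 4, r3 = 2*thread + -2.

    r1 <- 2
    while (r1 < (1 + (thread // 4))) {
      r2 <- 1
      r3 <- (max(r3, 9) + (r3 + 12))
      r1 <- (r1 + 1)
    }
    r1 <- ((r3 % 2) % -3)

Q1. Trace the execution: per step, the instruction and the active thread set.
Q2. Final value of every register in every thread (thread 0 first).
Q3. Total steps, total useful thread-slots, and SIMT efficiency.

step 0: r1 <- 2                      {0,1,2,3,4,5,6,7,8,9,10,11,12,13,14,15}
step 1: eval (r1 < (1 + (thread // 4))) {0,1,2,3,4,5,6,7,8,9,10,11,12,13,14,15}
step 2: r2 <- 1                      {8,9,10,11,12,13,14,15}
step 3: r3 <- (max(r3, 9) + (r3 + 12)) {8,9,10,11,12,13,14,15}
step 4: r1 <- (r1 + 1)               {8,9,10,11,12,13,14,15}
step 5: eval (r1 < (1 + (thread // 4))) {8,9,10,11,12,13,14,15}
step 6: r2 <- 1                      {12,13,14,15}
step 7: r3 <- (max(r3, 9) + (r3 + 12)) {12,13,14,15}
step 8: r1 <- (r1 + 1)               {12,13,14,15}
step 9: eval (r1 < (1 + (thread // 4))) {12,13,14,15}
step 10: r1 <- ((r3 % 2) % -3)        {0,1,2,3,4,5,6,7,8,9,10,11,12,13,14,15}

Answer: 11 steps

r2: 0,1,2,3,4,5,6,7,1,1,1,1,1,1,1,1
r1: 0,0,0,0,0,0,0,0,0,0,0,0,0,0,0,0
r3: -2,0,2,4,6,8,10,12,40,44,48,52,124,132,140,148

steps = 11; useful = 96; efficiency = 96/176 = 6/11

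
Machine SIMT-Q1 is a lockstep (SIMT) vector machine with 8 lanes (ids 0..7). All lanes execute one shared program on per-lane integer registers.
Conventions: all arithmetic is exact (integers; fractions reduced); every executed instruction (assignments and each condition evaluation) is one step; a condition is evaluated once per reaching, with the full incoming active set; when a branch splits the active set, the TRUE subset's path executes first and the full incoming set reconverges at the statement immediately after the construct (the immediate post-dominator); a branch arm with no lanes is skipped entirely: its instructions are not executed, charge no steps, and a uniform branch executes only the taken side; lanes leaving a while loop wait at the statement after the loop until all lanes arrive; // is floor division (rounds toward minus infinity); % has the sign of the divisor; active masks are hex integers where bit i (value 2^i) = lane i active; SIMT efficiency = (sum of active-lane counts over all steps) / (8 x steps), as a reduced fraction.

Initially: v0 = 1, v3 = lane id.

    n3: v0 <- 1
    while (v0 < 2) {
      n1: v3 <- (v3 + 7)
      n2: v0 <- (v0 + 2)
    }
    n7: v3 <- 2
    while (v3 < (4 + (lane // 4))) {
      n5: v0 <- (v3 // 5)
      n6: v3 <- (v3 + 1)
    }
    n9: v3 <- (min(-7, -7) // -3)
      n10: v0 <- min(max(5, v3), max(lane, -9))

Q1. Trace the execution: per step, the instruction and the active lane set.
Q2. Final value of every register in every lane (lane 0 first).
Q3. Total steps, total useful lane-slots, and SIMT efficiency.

step 0: v0 <- 1                      0xff
step 1: eval (v0 < 2)                0xff
step 2: v3 <- (v3 + 7)               0xff
step 3: v0 <- (v0 + 2)               0xff
step 4: eval (v0 < 2)                0xff
step 5: v3 <- 2                      0xff
step 6: eval (v3 < (4 + (lane // 4))) 0xff
step 7: v0 <- (v3 // 5)              0xff
step 8: v3 <- (v3 + 1)               0xff
step 9: eval (v3 < (4 + (lane // 4))) 0xff
step 10: v0 <- (v3 // 5)              0xff
step 11: v3 <- (v3 + 1)               0xff
step 12: eval (v3 < (4 + (lane // 4))) 0xff
step 13: v0 <- (v3 // 5)              0xf0
step 14: v3 <- (v3 + 1)               0xf0
step 15: eval (v3 < (4 + (lane // 4))) 0xf0
step 16: v3 <- (min(-7, -7) // -3)    0xff
step 17: v0 <- min(max(5, v3), max(lane, -9)) 0xff

Answer: 18 steps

v0: 0,1,2,3,4,5,5,5
v3: 2,2,2,2,2,2,2,2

steps = 18; useful = 132; efficiency = 132/144 = 11/12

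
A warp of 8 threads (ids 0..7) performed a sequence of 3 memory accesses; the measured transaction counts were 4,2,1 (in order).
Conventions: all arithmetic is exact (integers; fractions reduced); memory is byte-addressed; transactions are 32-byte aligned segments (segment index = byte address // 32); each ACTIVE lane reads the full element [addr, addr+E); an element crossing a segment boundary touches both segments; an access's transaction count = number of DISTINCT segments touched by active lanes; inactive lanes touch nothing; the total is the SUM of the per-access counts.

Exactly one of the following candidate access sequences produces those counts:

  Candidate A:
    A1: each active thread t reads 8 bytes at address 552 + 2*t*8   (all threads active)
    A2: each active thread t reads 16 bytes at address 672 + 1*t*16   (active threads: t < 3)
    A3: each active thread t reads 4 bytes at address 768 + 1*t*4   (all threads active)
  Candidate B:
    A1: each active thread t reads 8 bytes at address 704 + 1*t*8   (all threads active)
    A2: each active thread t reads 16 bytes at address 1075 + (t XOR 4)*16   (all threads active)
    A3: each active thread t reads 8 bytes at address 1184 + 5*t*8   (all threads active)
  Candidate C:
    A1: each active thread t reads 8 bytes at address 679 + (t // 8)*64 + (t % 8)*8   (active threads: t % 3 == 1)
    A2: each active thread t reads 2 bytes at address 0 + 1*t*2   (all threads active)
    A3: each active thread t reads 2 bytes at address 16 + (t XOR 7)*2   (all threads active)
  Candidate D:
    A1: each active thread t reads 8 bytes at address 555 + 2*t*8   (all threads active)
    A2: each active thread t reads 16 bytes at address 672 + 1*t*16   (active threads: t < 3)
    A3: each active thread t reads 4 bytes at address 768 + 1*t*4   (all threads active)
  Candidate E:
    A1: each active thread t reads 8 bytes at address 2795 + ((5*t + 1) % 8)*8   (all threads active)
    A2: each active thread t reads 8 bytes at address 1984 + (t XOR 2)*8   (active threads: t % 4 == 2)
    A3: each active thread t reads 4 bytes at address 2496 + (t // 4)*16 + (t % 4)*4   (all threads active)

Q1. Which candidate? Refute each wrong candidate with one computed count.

B: A1 gives 2 transactions, not 4
C: A1 gives 3 transactions, not 4
D: A1 gives 5 transactions, not 4
E: A1 gives 3 transactions, not 4
A: all counts match (4,2,1)

Answer: A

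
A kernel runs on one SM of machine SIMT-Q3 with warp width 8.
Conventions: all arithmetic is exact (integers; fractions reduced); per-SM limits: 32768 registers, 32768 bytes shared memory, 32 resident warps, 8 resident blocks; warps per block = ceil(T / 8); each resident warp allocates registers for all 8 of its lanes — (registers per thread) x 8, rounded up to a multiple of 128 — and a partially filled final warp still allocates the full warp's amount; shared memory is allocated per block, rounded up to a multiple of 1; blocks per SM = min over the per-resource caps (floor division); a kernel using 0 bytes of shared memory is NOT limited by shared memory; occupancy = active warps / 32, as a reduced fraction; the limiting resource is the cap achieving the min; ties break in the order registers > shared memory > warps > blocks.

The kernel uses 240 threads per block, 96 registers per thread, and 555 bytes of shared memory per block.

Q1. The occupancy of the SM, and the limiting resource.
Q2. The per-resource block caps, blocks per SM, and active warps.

Answer: occupancy 15/16, limited by registers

registers: 1 block
shared memory: 59 blocks
warps: 1 block
blocks: 8 blocks

Answer: 1 block, 30 active warps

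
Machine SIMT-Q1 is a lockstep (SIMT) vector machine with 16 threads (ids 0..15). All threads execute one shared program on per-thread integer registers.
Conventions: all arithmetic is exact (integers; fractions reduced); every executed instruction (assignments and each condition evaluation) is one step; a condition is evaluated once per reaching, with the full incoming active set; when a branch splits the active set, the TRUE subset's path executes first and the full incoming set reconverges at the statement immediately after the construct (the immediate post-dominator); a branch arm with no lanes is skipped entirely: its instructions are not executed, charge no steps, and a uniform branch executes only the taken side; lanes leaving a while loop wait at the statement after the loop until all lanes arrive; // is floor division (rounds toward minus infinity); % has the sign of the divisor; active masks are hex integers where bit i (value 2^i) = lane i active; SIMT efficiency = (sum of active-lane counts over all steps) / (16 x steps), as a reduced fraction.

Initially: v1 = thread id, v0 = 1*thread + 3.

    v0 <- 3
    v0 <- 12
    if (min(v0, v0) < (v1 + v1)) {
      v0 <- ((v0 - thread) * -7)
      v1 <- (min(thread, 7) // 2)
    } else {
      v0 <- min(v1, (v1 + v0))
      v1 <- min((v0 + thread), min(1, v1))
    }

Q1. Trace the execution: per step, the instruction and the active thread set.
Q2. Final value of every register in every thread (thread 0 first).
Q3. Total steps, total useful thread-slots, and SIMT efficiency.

step 0: v0 <- 3                      0xffff
step 1: v0 <- 12                     0xffff
step 2: eval (min(v0, v0) < (v1 + v1)) 0xffff
step 3: v0 <- ((v0 - thread) * -7)   0xff80
step 4: v1 <- (min(thread, 7) // 2)  0xff80
step 5: v0 <- min(v1, (v1 + v0))     0x007f
step 6: v1 <- min((v0 + thread), min(1, v1)) 0x007f

Answer: 7 steps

v1: 0,1,1,1,1,1,1,3,3,3,3,3,3,3,3,3
v0: 0,1,2,3,4,5,6,-35,-28,-21,-14,-7,0,7,14,21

steps = 7; useful = 80; efficiency = 80/112 = 5/7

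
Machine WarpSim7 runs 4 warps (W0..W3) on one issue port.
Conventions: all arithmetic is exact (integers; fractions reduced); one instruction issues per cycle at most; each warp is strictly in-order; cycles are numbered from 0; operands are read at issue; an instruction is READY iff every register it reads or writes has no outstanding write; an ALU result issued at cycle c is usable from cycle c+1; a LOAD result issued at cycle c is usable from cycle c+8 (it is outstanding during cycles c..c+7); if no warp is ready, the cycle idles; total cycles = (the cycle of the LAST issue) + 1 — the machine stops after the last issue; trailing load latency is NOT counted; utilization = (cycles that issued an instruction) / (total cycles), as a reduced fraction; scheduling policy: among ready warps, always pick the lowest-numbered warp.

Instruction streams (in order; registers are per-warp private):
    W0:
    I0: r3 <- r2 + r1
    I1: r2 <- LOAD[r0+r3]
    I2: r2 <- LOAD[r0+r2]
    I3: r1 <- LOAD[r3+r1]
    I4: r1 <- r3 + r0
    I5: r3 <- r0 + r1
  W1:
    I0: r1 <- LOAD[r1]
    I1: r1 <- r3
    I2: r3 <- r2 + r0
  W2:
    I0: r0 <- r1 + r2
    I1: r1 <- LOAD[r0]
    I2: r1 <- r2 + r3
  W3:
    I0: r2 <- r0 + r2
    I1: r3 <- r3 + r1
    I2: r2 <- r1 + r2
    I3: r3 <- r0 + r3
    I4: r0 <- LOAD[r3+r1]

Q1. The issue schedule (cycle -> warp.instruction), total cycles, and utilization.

cycle 0: W0.I0
cycle 1: W0.I1
cycle 2: W1.I0
cycle 3: W2.I0
cycle 4: W2.I1
cycle 5: W3.I0
cycle 6: W3.I1
cycle 7: W3.I2
cycle 8: W3.I3
cycle 9: W0.I2
cycle 10: W0.I3
cycle 11: W1.I1
cycle 12: W1.I2
cycle 13: W2.I2
cycle 14: W3.I4
cycle 15: idle
cycle 16: idle
cycle 17: idle
cycle 18: W0.I4
cycle 19: W0.I5

Answer: 20 cycles, utilization 17/20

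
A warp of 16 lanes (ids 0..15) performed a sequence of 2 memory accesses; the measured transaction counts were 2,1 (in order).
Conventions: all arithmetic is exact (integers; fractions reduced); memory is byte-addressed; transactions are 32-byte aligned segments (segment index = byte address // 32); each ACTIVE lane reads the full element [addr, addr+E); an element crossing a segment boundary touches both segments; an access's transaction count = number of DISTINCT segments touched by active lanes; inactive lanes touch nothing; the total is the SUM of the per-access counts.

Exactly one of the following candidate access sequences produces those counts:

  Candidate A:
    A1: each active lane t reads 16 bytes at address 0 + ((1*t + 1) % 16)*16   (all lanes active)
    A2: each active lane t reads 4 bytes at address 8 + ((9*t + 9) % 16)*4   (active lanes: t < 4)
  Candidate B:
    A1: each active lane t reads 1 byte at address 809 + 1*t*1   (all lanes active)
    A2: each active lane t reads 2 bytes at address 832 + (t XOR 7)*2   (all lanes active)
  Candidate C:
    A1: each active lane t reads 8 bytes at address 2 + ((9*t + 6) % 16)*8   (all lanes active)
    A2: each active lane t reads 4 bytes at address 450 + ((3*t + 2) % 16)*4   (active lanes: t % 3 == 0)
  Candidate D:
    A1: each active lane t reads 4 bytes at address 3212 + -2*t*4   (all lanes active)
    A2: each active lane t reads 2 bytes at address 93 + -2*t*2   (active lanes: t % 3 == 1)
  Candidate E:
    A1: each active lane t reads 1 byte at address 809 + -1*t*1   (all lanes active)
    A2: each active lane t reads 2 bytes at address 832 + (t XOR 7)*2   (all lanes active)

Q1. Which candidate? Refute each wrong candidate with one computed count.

A: A1 gives 8 transactions, not 2
B: A1 gives 1 transaction, not 2
C: A1 gives 5 transactions, not 2
D: A1 gives 5 transactions, not 2
E: all counts match (2,1)

Answer: E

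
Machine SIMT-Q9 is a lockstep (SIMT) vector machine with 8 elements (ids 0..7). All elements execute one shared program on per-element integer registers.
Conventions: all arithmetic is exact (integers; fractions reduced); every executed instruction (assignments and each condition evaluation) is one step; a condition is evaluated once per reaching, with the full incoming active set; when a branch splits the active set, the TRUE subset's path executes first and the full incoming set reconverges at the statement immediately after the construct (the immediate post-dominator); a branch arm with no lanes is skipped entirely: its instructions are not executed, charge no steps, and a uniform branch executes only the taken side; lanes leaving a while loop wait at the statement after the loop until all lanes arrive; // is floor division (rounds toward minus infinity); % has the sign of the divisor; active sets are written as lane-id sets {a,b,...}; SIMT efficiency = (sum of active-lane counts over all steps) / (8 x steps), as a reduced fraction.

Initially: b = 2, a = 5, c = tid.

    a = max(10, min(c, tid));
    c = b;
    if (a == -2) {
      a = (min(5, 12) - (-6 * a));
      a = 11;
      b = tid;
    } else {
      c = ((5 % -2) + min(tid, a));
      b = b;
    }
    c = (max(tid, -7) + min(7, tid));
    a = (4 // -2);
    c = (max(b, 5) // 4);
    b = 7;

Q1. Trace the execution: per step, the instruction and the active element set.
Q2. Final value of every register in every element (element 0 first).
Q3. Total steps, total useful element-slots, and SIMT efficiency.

step 0: a <- max(10, min(c, tid))    {0,1,2,3,4,5,6,7}
step 1: c <- b                       {0,1,2,3,4,5,6,7}
step 2: eval (a == -2)               {0,1,2,3,4,5,6,7}
step 3: c <- ((5 % -2) + min(tid, a)) {0,1,2,3,4,5,6,7}
step 4: b <- b                       {0,1,2,3,4,5,6,7}
step 5: c <- (max(tid, -7) + min(7, tid)) {0,1,2,3,4,5,6,7}
step 6: a <- (4 // -2)               {0,1,2,3,4,5,6,7}
step 7: c <- (max(b, 5) // 4)        {0,1,2,3,4,5,6,7}
step 8: b <- 7                       {0,1,2,3,4,5,6,7}

Answer: 9 steps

b: 7,7,7,7,7,7,7,7
a: -2,-2,-2,-2,-2,-2,-2,-2
c: 1,1,1,1,1,1,1,1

steps = 9; useful = 72; efficiency = 72/72 = 1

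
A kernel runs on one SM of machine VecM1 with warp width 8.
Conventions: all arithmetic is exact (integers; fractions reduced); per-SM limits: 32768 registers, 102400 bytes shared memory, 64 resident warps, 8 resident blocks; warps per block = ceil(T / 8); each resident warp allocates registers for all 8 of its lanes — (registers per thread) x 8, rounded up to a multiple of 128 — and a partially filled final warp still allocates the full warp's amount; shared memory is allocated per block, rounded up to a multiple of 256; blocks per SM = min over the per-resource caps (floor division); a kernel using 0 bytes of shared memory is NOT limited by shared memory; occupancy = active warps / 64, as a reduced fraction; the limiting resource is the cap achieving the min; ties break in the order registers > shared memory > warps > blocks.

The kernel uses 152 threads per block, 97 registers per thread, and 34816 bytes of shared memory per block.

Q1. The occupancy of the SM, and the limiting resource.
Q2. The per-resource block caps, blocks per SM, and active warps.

Answer: occupancy 19/64, limited by registers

registers: 1 block
shared memory: 2 blocks
warps: 3 blocks
blocks: 8 blocks

Answer: 1 block, 19 active warps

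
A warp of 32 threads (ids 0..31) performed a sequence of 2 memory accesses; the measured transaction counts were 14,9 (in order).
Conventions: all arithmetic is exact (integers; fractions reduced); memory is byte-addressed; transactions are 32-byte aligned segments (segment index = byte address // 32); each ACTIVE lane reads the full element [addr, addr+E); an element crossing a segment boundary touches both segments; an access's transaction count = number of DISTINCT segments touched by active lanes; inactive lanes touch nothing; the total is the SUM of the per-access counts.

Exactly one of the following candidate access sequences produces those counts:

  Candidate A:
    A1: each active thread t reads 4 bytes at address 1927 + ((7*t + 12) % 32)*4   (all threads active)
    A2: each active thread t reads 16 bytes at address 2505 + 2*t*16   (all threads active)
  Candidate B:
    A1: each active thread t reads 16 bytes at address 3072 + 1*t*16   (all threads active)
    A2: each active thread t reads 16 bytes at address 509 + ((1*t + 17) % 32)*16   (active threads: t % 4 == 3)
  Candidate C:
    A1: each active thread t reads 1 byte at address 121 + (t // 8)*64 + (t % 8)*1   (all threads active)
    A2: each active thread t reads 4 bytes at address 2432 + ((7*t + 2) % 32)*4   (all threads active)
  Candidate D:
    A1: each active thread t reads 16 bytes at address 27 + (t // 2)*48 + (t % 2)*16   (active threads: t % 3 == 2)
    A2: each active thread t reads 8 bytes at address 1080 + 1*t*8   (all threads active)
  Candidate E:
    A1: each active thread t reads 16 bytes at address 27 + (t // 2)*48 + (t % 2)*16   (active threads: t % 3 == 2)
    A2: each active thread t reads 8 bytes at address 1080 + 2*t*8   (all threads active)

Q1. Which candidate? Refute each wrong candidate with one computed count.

A: A1 gives 5 transactions, not 14
B: A1 gives 16 transactions, not 14
C: A1 gives 8 transactions, not 14
E: A2 gives 17 transactions, not 9
D: all counts match (14,9)

Answer: D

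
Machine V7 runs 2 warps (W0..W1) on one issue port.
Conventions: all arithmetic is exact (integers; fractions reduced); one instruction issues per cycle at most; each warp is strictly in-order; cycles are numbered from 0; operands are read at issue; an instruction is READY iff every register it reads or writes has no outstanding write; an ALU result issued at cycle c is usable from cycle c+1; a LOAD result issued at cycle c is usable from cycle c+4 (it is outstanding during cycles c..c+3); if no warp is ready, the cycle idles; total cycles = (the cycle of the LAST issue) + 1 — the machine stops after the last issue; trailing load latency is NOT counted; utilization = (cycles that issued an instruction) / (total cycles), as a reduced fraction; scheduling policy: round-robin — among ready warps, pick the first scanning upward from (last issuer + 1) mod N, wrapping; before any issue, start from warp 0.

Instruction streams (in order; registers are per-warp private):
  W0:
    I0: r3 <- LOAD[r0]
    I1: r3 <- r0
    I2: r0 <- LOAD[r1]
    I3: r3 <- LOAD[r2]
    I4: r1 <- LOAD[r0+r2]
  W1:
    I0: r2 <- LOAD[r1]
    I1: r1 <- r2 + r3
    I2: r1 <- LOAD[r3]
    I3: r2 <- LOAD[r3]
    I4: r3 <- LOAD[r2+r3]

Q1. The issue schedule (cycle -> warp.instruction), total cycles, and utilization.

cycle 0: W0.I0
cycle 1: W1.I0
cycle 2: idle
cycle 3: idle
cycle 4: W0.I1
cycle 5: W1.I1
cycle 6: W0.I2
cycle 7: W1.I2
cycle 8: W0.I3
cycle 9: W1.I3
cycle 10: W0.I4
cycle 11: idle
cycle 12: idle
cycle 13: W1.I4

Answer: 14 cycles, utilization 5/7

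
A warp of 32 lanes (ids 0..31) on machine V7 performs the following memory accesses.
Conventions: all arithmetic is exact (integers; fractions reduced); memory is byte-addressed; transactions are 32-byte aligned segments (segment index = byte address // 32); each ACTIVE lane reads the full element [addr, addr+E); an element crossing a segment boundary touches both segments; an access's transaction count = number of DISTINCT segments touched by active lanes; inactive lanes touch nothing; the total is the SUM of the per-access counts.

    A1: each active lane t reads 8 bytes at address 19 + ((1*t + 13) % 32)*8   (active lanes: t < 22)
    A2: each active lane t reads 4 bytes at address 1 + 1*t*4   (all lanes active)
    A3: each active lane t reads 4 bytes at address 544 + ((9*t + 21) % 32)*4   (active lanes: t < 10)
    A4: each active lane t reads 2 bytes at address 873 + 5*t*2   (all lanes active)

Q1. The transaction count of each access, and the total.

A1: 8 transactions
A2: 5 transactions
A3: 4 transactions
A4: 11 transactions

Answer: 8,5,4,11; total 28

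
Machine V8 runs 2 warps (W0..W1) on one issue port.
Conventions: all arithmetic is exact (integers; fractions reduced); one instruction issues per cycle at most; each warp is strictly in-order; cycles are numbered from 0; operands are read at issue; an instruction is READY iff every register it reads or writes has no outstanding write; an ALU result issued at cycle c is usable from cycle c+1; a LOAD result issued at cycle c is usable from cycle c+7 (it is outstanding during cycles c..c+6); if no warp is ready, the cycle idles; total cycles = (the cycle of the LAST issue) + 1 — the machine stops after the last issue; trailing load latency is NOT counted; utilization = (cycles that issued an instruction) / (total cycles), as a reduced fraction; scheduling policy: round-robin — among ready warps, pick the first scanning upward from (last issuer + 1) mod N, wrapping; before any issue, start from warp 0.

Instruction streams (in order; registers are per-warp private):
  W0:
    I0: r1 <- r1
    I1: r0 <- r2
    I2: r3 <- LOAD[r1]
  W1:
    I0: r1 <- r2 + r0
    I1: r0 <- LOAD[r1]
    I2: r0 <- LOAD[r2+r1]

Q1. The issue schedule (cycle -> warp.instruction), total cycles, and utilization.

cycle 0: W0.I0
cycle 1: W1.I0
cycle 2: W0.I1
cycle 3: W1.I1
cycle 4: W0.I2
cycle 5: idle
cycle 6: idle
cycle 7: idle
cycle 8: idle
cycle 9: idle
cycle 10: W1.I2

Answer: 11 cycles, utilization 6/11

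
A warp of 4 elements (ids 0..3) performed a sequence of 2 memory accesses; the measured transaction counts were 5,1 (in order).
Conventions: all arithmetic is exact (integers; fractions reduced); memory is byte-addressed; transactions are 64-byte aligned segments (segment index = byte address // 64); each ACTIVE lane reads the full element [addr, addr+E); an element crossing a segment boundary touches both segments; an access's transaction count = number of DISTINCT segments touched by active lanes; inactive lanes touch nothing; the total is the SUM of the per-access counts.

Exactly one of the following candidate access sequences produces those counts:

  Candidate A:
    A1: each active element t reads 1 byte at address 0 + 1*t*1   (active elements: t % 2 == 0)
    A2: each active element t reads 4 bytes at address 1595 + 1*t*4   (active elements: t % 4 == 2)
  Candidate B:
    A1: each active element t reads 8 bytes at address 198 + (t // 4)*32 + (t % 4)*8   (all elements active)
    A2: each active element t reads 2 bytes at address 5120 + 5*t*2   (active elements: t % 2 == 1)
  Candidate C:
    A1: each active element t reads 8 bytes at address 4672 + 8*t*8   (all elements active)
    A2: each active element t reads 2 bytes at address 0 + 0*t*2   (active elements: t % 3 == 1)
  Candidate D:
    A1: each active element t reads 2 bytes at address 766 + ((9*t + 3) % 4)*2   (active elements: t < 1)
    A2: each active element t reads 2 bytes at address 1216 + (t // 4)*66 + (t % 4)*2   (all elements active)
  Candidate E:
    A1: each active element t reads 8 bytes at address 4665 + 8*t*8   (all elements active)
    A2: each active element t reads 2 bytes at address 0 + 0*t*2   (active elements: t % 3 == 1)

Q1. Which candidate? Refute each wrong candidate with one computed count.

A: A1 gives 1 transaction, not 5
B: A1 gives 1 transaction, not 5
C: A1 gives 4 transactions, not 5
D: A1 gives 1 transaction, not 5
E: all counts match (5,1)

Answer: E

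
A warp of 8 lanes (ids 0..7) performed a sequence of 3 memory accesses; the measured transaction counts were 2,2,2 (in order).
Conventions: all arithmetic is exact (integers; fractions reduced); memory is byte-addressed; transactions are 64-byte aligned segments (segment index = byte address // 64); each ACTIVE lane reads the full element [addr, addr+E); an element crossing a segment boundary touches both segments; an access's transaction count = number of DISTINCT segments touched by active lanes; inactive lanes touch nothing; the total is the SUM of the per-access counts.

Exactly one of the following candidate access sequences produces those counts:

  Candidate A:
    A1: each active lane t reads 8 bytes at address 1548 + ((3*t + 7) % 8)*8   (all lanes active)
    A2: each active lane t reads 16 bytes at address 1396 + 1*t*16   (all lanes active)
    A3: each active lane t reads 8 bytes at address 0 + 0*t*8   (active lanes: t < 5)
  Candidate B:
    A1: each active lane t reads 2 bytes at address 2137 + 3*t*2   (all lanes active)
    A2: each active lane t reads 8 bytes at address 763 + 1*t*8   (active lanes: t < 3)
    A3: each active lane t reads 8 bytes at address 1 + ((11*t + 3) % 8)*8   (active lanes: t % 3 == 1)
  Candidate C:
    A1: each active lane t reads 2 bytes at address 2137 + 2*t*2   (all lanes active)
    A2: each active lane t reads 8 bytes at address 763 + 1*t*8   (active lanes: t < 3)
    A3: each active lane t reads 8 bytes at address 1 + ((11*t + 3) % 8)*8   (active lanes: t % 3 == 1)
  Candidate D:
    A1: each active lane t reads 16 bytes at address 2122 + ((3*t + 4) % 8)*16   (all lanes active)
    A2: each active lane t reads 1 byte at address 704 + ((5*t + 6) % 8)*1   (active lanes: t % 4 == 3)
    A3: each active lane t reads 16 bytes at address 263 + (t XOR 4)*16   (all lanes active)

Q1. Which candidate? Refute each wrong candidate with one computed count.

A: A2 gives 3 transactions, not 2
C: A1 gives 1 transaction, not 2
D: A1 gives 3 transactions, not 2
B: all counts match (2,2,2)

Answer: B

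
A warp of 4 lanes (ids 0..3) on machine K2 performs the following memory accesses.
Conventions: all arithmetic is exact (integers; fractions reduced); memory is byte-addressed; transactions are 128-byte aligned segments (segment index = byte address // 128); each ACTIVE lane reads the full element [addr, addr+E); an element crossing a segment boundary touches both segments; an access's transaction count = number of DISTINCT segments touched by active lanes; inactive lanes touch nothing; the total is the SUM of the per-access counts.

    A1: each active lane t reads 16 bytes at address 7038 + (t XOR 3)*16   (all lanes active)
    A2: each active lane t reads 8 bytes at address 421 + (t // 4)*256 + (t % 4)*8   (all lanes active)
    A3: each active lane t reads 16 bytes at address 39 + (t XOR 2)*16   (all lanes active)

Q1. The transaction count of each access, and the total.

A1: 2 transactions
A2: 1 transaction
A3: 1 transaction

Answer: 2,1,1; total 4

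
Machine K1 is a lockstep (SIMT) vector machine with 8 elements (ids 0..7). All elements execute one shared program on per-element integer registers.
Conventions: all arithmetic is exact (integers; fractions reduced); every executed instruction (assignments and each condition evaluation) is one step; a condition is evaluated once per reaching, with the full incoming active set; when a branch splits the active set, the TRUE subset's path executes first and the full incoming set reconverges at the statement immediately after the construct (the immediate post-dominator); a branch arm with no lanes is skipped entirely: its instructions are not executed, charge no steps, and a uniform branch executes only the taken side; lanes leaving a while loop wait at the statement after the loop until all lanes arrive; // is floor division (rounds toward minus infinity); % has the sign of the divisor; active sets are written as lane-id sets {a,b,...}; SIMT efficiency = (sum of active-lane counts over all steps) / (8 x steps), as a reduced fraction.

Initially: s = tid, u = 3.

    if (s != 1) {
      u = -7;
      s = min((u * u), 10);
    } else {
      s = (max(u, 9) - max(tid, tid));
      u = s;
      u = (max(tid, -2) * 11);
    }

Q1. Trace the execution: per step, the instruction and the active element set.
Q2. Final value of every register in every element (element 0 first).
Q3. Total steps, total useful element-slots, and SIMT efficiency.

step 0: eval (s != 1)                {0,1,2,3,4,5,6,7}
step 1: u <- -7                      {0,2,3,4,5,6,7}
step 2: s <- min((u * u), 10)        {0,2,3,4,5,6,7}
step 3: s <- (max(u, 9) - max(tid, tid)) {1}
step 4: u <- s                       {1}
step 5: u <- (max(tid, -2) * 11)     {1}

Answer: 6 steps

s: 10,8,10,10,10,10,10,10
u: -7,11,-7,-7,-7,-7,-7,-7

steps = 6; useful = 25; efficiency = 25/48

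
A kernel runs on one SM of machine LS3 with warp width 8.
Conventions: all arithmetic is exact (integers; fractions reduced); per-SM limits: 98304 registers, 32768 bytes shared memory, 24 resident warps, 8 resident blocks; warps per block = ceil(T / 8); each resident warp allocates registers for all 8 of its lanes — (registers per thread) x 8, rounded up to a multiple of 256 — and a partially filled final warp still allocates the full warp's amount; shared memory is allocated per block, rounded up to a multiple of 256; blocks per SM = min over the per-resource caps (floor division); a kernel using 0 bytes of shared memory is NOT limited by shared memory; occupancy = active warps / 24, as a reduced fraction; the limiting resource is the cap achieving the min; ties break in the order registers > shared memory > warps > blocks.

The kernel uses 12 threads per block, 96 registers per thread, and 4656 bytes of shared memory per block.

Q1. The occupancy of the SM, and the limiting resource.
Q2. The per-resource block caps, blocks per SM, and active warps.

Answer: occupancy 1/2, limited by shared memory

registers: 64 blocks
shared memory: 6 blocks
warps: 12 blocks
blocks: 8 blocks

Answer: 6 blocks, 12 active warps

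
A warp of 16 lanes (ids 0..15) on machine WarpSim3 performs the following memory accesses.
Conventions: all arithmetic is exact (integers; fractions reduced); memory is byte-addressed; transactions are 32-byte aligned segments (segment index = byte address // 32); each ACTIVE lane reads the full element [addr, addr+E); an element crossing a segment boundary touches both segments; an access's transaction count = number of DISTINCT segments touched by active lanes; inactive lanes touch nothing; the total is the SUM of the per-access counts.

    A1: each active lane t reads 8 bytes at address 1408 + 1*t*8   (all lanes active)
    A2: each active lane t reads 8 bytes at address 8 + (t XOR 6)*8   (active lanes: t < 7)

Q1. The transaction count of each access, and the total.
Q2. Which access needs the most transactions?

A1: 4 transactions
A2: 3 transactions

Answer: 4,3; total 7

Answer: A1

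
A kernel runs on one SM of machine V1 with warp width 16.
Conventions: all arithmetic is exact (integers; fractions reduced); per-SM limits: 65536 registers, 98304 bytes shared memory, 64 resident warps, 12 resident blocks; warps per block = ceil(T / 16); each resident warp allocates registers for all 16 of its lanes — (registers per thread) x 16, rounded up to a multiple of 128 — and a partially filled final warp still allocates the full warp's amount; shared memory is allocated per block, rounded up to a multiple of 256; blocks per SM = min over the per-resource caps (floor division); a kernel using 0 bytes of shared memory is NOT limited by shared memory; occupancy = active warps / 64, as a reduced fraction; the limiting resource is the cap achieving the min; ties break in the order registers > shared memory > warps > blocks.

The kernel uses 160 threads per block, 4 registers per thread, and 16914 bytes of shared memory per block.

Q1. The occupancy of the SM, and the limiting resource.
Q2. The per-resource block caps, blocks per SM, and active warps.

Answer: occupancy 25/32, limited by shared memory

registers: 51 blocks
shared memory: 5 blocks
warps: 6 blocks
blocks: 12 blocks

Answer: 5 blocks, 50 active warps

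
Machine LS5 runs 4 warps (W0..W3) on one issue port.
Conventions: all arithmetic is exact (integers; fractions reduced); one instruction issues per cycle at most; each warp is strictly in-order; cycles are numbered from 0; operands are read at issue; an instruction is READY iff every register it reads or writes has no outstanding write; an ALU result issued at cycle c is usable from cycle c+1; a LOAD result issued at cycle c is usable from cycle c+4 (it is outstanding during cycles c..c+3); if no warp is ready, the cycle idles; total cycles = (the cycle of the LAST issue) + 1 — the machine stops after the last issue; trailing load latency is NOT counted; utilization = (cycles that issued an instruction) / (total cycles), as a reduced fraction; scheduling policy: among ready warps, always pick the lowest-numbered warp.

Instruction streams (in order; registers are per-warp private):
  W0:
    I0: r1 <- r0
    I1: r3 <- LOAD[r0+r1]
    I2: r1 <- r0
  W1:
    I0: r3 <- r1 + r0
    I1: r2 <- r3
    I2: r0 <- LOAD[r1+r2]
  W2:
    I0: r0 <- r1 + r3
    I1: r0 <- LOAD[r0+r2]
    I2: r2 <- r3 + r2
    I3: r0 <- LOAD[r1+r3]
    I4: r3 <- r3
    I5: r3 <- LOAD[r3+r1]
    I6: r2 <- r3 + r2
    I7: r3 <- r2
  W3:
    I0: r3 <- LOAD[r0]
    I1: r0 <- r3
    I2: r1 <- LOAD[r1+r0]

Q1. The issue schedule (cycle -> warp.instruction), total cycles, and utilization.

cycle 0: W0.I0
cycle 1: W0.I1
cycle 2: W0.I2
cycle 3: W1.I0
cycle 4: W1.I1
cycle 5: W1.I2
cycle 6: W2.I0
cycle 7: W2.I1
cycle 8: W2.I2
cycle 9: W3.I0
cycle 10: idle
cycle 11: W2.I3
cycle 12: W2.I4
cycle 13: W2.I5
cycle 14: W3.I1
cycle 15: W3.I2
cycle 16: idle
cycle 17: W2.I6
cycle 18: W2.I7

Answer: 19 cycles, utilization 17/19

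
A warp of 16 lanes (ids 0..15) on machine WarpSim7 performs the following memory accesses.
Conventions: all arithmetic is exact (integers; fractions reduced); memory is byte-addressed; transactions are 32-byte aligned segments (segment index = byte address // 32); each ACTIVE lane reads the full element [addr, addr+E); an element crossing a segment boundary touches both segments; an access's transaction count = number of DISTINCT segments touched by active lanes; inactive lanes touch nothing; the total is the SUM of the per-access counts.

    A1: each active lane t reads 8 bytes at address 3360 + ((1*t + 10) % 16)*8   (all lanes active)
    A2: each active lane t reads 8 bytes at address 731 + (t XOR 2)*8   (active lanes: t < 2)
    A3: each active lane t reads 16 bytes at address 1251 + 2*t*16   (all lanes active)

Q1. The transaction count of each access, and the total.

A1: 4 transactions
A2: 1 transaction
A3: 16 transactions

Answer: 4,1,16; total 21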